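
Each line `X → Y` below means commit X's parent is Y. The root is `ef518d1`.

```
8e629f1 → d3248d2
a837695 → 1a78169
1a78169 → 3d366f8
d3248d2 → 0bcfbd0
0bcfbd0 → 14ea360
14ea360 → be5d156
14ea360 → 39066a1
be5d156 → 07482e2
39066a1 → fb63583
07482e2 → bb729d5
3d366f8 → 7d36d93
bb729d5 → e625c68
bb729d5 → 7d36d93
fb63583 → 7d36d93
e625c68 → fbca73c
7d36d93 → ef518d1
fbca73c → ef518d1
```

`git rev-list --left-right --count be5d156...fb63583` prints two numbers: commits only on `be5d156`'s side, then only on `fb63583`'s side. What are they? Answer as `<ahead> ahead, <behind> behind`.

Reachable from be5d156: {07482e2, 7d36d93, bb729d5, be5d156, e625c68, ef518d1, fbca73c}.
Reachable from fb63583: {7d36d93, ef518d1, fb63583}.
Only in be5d156's history (ahead): {07482e2, bb729d5, be5d156, e625c68, fbca73c} — 5.
Only in fb63583's history (behind): {fb63583} — 1.

5 ahead, 1 behind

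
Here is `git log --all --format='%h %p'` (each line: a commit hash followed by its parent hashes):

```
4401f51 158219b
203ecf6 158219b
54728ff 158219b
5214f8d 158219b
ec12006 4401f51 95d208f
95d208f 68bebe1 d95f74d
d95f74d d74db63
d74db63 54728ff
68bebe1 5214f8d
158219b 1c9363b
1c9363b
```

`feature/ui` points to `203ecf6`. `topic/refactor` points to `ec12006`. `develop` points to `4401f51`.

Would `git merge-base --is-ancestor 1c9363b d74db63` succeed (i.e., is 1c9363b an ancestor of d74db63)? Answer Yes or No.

Ancestors of d74db63 (commits reachable by following parents): {158219b, 1c9363b, 54728ff, d74db63}.
1c9363b is in that set, so it is an ancestor of d74db63.

Yes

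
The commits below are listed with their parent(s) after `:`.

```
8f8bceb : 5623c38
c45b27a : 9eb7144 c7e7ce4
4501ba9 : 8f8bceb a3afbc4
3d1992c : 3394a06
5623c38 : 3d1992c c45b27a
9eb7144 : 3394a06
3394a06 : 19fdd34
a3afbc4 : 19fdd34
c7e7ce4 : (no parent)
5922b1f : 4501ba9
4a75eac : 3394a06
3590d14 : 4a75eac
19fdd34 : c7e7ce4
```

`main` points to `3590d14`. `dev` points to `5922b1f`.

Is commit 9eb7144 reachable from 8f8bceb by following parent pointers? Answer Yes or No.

Ancestors of 8f8bceb (commits reachable by following parents): {19fdd34, 3394a06, 3d1992c, 5623c38, 8f8bceb, 9eb7144, c45b27a, c7e7ce4}.
9eb7144 is in that set, so it is an ancestor of 8f8bceb.

Yes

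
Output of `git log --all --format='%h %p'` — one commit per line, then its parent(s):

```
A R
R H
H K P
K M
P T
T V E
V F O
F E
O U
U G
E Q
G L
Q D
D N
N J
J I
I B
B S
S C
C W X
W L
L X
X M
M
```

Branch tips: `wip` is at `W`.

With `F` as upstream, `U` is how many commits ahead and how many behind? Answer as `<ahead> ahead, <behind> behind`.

Reachable from U: {G, L, M, U, X}.
Reachable from F: {B, C, D, E, F, I, J, L, M, N, Q, S, W, X}.
Only in U's history (ahead): {G, U} — 2.
Only in F's history (behind): {B, C, D, E, F, I, J, N, Q, S, W} — 11.

2 ahead, 11 behind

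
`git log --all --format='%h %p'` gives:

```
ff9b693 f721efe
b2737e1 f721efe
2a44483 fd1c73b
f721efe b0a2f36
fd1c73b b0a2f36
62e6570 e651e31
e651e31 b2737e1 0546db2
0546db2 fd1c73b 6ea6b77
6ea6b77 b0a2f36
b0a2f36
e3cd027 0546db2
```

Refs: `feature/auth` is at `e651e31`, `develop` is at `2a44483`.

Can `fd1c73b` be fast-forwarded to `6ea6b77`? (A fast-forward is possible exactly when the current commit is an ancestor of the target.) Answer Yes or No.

No

A fast-forward from fd1c73b to 6ea6b77 is possible iff fd1c73b is an ancestor of 6ea6b77.
Ancestors of 6ea6b77: {6ea6b77, b0a2f36}.
fd1c73b is not among them, so fast-forward is not possible.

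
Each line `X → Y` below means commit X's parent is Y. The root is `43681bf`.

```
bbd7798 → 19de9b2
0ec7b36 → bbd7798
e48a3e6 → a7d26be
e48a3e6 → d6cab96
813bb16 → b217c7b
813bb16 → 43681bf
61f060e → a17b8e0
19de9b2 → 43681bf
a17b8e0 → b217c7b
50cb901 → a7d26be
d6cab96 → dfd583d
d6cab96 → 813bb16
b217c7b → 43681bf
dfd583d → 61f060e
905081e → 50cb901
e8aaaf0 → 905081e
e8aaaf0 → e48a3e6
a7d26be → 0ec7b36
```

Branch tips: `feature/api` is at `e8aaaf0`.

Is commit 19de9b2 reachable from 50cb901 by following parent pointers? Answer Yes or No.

Ancestors of 50cb901 (commits reachable by following parents): {0ec7b36, 19de9b2, 43681bf, 50cb901, a7d26be, bbd7798}.
19de9b2 is in that set, so it is an ancestor of 50cb901.

Yes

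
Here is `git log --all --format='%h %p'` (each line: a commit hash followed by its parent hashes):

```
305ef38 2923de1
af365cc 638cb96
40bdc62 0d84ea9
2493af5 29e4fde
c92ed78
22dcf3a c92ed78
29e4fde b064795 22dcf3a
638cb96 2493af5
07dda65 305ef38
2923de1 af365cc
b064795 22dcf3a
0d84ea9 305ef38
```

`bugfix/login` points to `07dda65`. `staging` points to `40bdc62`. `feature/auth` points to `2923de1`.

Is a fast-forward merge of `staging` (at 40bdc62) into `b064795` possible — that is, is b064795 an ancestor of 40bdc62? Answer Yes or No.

A fast-forward from b064795 to 40bdc62 is possible iff b064795 is an ancestor of 40bdc62.
Ancestors of 40bdc62: {0d84ea9, 22dcf3a, 2493af5, 2923de1, 29e4fde, 305ef38, 40bdc62, 638cb96, af365cc, b064795, c92ed78}.
b064795 is among them, so fast-forward is possible.

Yes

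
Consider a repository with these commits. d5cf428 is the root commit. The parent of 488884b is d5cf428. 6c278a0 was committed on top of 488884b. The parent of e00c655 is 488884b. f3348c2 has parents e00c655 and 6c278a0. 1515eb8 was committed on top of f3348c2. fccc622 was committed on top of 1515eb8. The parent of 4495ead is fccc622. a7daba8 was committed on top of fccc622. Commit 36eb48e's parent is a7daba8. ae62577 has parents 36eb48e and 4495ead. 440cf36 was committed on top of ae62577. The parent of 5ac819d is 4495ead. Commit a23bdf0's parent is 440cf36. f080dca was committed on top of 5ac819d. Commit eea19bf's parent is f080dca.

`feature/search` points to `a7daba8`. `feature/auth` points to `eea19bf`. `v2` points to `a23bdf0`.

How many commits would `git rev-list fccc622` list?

Walking parent pointers from fccc622: reachable set = {1515eb8, 488884b, 6c278a0, d5cf428, e00c655, f3348c2, fccc622}.
That is 7 commits.

7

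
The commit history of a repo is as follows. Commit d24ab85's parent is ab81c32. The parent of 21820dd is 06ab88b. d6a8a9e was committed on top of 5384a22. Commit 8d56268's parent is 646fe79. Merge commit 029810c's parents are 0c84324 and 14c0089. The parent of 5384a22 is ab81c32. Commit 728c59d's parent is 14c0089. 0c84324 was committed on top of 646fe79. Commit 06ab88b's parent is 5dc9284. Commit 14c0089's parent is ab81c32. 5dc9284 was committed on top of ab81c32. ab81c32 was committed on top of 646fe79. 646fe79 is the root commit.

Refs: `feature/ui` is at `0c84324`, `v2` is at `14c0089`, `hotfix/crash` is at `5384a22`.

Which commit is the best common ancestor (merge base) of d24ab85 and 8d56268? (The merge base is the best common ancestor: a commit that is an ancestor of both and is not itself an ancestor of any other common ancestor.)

646fe79

Ancestors of d24ab85: {646fe79, ab81c32, d24ab85}.
Ancestors of 8d56268: {646fe79, 8d56268}.
Common ancestors: {646fe79}.
The only common ancestor is 646fe79, so it is the merge base.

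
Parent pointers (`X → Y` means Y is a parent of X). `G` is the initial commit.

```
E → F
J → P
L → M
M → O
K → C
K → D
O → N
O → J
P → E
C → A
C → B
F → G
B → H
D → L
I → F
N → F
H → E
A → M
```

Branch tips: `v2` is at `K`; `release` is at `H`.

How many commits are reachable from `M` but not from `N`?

Reachable from M: {E, F, G, J, M, N, O, P}.
Reachable from N: {F, G, N}.
In M's history but not N's: {E, J, M, O, P} — 5 commits.

5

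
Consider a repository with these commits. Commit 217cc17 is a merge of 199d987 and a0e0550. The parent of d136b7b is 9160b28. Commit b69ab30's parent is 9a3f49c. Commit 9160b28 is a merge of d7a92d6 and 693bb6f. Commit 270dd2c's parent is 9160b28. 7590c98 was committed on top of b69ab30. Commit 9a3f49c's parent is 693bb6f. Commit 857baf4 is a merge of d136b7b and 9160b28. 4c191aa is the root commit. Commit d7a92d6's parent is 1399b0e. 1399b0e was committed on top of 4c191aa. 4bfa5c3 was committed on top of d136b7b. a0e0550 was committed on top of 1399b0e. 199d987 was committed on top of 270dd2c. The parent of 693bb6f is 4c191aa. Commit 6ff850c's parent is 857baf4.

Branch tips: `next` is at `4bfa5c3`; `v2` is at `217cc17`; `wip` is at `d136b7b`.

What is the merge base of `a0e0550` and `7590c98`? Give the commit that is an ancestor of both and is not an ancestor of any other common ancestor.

4c191aa

Ancestors of a0e0550: {1399b0e, 4c191aa, a0e0550}.
Ancestors of 7590c98: {4c191aa, 693bb6f, 7590c98, 9a3f49c, b69ab30}.
Common ancestors: {4c191aa}.
The only common ancestor is 4c191aa, so it is the merge base.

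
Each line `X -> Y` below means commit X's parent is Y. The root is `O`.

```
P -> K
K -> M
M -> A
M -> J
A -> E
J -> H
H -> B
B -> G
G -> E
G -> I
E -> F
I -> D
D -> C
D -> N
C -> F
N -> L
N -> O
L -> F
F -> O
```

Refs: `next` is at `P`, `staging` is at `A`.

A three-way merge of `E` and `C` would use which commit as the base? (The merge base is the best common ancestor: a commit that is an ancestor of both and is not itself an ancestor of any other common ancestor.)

Ancestors of E: {E, F, O}.
Ancestors of C: {C, F, O}.
Common ancestors: {F, O}.
Among these, F is not an ancestor of any other common ancestor — it is the merge base.

F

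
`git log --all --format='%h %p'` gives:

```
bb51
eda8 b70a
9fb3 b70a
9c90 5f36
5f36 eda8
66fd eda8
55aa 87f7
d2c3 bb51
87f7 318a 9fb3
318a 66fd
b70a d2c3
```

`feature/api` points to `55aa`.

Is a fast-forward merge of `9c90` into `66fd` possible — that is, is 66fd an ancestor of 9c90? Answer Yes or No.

A fast-forward from 66fd to 9c90 is possible iff 66fd is an ancestor of 9c90.
Ancestors of 9c90: {5f36, 9c90, b70a, bb51, d2c3, eda8}.
66fd is not among them, so fast-forward is not possible.

No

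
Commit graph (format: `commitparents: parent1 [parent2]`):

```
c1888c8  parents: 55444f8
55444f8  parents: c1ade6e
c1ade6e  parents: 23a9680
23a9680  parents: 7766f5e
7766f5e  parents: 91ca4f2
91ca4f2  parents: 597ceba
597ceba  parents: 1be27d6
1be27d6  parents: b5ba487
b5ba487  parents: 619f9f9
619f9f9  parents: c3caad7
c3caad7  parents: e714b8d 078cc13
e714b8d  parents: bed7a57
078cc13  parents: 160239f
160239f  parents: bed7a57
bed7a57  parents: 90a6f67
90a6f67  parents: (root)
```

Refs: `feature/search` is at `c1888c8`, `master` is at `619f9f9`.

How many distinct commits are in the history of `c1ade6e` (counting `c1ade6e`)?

Walking parent pointers from c1ade6e: reachable set = {078cc13, 160239f, 1be27d6, 23a9680, 597ceba, 619f9f9, 7766f5e, 90a6f67, 91ca4f2, b5ba487, bed7a57, c1ade6e, c3caad7, e714b8d}.
That is 14 commits.

14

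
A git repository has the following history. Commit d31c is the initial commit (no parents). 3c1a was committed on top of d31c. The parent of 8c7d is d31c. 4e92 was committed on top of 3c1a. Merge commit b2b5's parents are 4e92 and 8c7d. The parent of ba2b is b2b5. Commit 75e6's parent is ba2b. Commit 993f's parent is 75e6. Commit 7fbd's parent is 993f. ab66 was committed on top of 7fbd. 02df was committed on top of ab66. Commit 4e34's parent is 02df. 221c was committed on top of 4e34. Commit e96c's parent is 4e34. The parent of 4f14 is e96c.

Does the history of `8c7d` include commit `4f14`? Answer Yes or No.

No

Ancestors of 8c7d: {8c7d, d31c}.
4f14 is not in that set, so it is not an ancestor of 8c7d.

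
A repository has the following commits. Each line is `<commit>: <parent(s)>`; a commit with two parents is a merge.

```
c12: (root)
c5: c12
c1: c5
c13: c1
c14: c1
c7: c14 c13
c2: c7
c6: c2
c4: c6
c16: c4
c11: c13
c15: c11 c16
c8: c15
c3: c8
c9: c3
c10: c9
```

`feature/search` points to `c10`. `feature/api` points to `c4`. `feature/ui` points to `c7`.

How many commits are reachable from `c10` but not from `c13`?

12

Reachable from c10: {c1, c10, c11, c12, c13, c14, c15, c16, c2, c3, c4, c5, c6, c7, c8, c9}.
Reachable from c13: {c1, c12, c13, c5}.
In c10's history but not c13's: {c10, c11, c14, c15, c16, c2, c3, c4, c6, c7, c8, c9} — 12 commits.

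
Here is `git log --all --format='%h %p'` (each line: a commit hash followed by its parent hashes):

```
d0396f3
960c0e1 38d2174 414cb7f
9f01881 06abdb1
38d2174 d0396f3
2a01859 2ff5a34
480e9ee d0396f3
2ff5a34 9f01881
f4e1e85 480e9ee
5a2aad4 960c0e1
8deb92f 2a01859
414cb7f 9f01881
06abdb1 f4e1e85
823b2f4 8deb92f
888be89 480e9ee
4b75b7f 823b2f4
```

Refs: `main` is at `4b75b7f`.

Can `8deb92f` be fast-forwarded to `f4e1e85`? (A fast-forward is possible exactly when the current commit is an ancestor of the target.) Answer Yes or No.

A fast-forward from 8deb92f to f4e1e85 is possible iff 8deb92f is an ancestor of f4e1e85.
Ancestors of f4e1e85: {480e9ee, d0396f3, f4e1e85}.
8deb92f is not among them, so fast-forward is not possible.

No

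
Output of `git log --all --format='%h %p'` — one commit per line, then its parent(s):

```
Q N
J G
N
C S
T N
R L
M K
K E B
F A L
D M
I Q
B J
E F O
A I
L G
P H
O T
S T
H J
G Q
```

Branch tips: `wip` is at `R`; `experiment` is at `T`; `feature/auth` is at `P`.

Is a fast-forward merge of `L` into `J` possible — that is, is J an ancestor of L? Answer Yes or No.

A fast-forward from J to L is possible iff J is an ancestor of L.
Ancestors of L: {G, L, N, Q}.
J is not among them, so fast-forward is not possible.

No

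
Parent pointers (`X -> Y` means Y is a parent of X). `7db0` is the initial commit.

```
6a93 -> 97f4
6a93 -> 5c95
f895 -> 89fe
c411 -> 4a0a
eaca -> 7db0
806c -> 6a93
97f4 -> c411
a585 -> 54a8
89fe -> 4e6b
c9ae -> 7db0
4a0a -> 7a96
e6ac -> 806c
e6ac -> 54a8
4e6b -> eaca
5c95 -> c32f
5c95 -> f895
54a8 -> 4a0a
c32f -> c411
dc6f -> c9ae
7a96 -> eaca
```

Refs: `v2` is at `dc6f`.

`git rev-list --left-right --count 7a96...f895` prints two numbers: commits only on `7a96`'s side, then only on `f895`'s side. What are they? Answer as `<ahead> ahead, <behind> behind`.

1 ahead, 3 behind

Reachable from 7a96: {7a96, 7db0, eaca}.
Reachable from f895: {4e6b, 7db0, 89fe, eaca, f895}.
Only in 7a96's history (ahead): {7a96} — 1.
Only in f895's history (behind): {4e6b, 89fe, f895} — 3.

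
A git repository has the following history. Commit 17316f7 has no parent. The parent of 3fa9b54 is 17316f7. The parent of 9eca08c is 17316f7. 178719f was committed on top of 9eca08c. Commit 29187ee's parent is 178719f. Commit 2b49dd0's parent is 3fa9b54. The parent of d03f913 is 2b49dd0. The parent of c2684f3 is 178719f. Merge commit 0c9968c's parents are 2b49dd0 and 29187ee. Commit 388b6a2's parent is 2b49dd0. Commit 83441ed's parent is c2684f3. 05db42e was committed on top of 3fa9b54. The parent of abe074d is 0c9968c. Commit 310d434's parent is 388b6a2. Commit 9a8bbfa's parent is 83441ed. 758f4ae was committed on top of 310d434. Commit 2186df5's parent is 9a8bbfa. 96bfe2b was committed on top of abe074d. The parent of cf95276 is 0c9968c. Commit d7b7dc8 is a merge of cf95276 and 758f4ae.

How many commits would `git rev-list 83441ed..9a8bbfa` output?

Reachable from 9a8bbfa: {17316f7, 178719f, 83441ed, 9a8bbfa, 9eca08c, c2684f3}.
Reachable from 83441ed: {17316f7, 178719f, 83441ed, 9eca08c, c2684f3}.
In 9a8bbfa's history but not 83441ed's: {9a8bbfa} — 1 commit.

1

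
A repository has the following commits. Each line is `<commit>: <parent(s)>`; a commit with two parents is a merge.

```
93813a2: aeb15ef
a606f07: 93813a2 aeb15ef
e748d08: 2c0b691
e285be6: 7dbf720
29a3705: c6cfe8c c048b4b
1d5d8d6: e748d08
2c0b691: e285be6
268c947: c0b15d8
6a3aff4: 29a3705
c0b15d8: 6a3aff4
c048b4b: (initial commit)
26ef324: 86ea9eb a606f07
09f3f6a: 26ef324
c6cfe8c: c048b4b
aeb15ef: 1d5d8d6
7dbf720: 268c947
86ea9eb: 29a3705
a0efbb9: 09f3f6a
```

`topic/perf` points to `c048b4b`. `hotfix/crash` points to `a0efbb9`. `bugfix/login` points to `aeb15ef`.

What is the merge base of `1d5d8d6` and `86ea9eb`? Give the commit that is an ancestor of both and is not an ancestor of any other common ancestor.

29a3705

Ancestors of 1d5d8d6: {1d5d8d6, 268c947, 29a3705, 2c0b691, 6a3aff4, 7dbf720, c048b4b, c0b15d8, c6cfe8c, e285be6, e748d08}.
Ancestors of 86ea9eb: {29a3705, 86ea9eb, c048b4b, c6cfe8c}.
Common ancestors: {29a3705, c048b4b, c6cfe8c}.
Among these, 29a3705 is not an ancestor of any other common ancestor — it is the merge base.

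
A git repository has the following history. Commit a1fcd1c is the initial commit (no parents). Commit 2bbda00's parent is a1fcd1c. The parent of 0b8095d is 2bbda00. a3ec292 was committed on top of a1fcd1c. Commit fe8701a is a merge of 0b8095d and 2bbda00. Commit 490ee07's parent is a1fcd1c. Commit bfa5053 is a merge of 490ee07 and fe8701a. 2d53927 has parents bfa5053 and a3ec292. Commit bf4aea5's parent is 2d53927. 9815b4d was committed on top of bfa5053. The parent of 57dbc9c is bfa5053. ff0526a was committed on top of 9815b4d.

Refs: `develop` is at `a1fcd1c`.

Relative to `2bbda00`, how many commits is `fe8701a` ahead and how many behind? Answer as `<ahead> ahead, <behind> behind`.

2 ahead, 0 behind

Reachable from fe8701a: {0b8095d, 2bbda00, a1fcd1c, fe8701a}.
Reachable from 2bbda00: {2bbda00, a1fcd1c}.
Only in fe8701a's history (ahead): {0b8095d, fe8701a} — 2.
Only in 2bbda00's history (behind): {} — 0.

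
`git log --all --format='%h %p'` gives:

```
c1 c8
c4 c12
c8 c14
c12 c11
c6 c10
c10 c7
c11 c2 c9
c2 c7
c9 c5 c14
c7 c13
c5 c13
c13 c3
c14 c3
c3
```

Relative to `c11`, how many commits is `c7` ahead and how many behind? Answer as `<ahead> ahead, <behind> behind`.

0 ahead, 5 behind

Reachable from c7: {c13, c3, c7}.
Reachable from c11: {c11, c13, c14, c2, c3, c5, c7, c9}.
Only in c7's history (ahead): {} — 0.
Only in c11's history (behind): {c11, c14, c2, c5, c9} — 5.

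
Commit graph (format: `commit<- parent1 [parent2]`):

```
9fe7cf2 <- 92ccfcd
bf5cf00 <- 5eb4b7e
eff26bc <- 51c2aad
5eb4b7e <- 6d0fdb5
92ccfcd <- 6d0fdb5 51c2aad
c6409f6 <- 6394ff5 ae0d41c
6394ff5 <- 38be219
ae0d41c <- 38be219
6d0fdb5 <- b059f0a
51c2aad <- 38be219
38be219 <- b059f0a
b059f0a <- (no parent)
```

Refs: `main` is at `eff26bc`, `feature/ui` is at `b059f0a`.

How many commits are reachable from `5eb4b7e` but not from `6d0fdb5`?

Reachable from 5eb4b7e: {5eb4b7e, 6d0fdb5, b059f0a}.
Reachable from 6d0fdb5: {6d0fdb5, b059f0a}.
In 5eb4b7e's history but not 6d0fdb5's: {5eb4b7e} — 1 commit.

1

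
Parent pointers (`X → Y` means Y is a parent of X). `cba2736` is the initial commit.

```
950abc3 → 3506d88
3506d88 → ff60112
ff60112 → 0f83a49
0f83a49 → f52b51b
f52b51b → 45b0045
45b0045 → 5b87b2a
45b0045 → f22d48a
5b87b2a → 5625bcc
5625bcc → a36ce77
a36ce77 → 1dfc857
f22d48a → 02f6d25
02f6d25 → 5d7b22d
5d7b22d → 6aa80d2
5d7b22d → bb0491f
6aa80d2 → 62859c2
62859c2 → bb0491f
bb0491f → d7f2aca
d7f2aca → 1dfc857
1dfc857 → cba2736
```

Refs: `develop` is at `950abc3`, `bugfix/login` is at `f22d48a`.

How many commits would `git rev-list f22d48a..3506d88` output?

Reachable from 3506d88: {02f6d25, 0f83a49, 1dfc857, 3506d88, 45b0045, 5625bcc, 5b87b2a, 5d7b22d, 62859c2, 6aa80d2, a36ce77, bb0491f, cba2736, d7f2aca, f22d48a, f52b51b, ff60112}.
Reachable from f22d48a: {02f6d25, 1dfc857, 5d7b22d, 62859c2, 6aa80d2, bb0491f, cba2736, d7f2aca, f22d48a}.
In 3506d88's history but not f22d48a's: {0f83a49, 3506d88, 45b0045, 5625bcc, 5b87b2a, a36ce77, f52b51b, ff60112} — 8 commits.

8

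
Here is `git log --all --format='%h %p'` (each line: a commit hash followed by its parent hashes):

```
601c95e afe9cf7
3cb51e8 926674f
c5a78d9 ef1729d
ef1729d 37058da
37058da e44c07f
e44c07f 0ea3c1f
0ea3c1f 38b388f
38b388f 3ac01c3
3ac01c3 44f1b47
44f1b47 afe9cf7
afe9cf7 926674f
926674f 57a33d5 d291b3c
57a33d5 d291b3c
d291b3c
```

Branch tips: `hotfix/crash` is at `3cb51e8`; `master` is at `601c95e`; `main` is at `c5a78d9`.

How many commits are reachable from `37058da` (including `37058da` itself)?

10

Walking parent pointers from 37058da: reachable set = {0ea3c1f, 37058da, 38b388f, 3ac01c3, 44f1b47, 57a33d5, 926674f, afe9cf7, d291b3c, e44c07f}.
That is 10 commits.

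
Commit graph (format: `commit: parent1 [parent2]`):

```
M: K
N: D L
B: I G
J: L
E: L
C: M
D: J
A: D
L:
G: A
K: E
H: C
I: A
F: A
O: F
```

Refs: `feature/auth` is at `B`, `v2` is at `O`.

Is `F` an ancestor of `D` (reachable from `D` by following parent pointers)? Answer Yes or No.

No

Ancestors of D: {D, J, L}.
F is not in that set, so it is not an ancestor of D.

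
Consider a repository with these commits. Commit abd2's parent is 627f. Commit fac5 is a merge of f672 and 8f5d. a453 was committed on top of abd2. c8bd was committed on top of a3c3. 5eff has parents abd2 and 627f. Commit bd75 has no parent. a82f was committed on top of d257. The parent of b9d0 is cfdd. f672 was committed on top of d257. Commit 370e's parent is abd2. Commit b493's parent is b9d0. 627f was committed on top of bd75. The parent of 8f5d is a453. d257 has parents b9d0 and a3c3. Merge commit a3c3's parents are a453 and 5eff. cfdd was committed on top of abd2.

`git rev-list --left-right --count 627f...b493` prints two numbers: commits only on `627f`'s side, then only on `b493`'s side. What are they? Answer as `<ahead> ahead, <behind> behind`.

0 ahead, 4 behind

Reachable from 627f: {627f, bd75}.
Reachable from b493: {627f, abd2, b493, b9d0, bd75, cfdd}.
Only in 627f's history (ahead): {} — 0.
Only in b493's history (behind): {abd2, b493, b9d0, cfdd} — 4.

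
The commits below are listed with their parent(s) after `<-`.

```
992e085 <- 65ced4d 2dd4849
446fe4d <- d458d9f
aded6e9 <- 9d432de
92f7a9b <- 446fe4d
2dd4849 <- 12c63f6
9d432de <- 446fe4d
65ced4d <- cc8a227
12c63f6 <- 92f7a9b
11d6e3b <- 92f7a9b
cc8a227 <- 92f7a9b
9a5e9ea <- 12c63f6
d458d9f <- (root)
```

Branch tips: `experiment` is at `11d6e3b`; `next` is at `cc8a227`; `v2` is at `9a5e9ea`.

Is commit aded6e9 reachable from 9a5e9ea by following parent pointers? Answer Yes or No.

No

Ancestors of 9a5e9ea: {12c63f6, 446fe4d, 92f7a9b, 9a5e9ea, d458d9f}.
aded6e9 is not in that set, so it is not an ancestor of 9a5e9ea.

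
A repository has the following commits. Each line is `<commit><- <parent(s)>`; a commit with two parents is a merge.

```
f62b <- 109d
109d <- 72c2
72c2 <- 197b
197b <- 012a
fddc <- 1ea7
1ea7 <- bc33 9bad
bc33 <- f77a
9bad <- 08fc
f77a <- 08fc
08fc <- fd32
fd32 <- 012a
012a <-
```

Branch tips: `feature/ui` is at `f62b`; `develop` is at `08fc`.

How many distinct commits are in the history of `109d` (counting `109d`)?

Walking parent pointers from 109d: reachable set = {012a, 109d, 197b, 72c2}.
That is 4 commits.

4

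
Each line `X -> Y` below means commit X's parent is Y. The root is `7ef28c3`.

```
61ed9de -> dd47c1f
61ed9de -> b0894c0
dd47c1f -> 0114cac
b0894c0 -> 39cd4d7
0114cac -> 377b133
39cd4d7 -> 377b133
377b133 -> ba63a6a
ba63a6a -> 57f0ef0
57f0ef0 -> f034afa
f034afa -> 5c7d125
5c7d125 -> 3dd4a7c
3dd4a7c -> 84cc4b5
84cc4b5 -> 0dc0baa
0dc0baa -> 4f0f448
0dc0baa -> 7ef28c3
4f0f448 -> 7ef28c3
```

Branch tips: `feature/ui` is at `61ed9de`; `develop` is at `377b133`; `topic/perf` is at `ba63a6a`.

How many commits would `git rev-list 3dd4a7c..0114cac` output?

Reachable from 0114cac: {0114cac, 0dc0baa, 377b133, 3dd4a7c, 4f0f448, 57f0ef0, 5c7d125, 7ef28c3, 84cc4b5, ba63a6a, f034afa}.
Reachable from 3dd4a7c: {0dc0baa, 3dd4a7c, 4f0f448, 7ef28c3, 84cc4b5}.
In 0114cac's history but not 3dd4a7c's: {0114cac, 377b133, 57f0ef0, 5c7d125, ba63a6a, f034afa} — 6 commits.

6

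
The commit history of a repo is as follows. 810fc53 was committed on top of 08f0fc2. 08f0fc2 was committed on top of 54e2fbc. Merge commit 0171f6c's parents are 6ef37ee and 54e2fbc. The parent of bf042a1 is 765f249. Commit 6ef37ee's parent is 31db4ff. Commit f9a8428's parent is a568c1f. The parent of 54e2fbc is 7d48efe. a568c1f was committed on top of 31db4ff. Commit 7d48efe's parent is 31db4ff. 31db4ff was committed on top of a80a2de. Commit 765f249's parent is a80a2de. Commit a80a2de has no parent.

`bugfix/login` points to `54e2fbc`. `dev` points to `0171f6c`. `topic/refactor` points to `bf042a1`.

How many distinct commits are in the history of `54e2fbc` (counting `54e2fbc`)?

4

Walking parent pointers from 54e2fbc: reachable set = {31db4ff, 54e2fbc, 7d48efe, a80a2de}.
That is 4 commits.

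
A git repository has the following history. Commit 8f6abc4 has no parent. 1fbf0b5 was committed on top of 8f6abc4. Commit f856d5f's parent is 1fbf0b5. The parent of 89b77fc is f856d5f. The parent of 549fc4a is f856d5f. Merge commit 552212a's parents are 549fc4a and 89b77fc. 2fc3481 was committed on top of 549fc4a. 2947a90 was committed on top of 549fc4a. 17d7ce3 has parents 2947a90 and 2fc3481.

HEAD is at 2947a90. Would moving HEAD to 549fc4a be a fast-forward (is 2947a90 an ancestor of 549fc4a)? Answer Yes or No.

A fast-forward from 2947a90 to 549fc4a is possible iff 2947a90 is an ancestor of 549fc4a.
Ancestors of 549fc4a: {1fbf0b5, 549fc4a, 8f6abc4, f856d5f}.
2947a90 is not among them, so fast-forward is not possible.

No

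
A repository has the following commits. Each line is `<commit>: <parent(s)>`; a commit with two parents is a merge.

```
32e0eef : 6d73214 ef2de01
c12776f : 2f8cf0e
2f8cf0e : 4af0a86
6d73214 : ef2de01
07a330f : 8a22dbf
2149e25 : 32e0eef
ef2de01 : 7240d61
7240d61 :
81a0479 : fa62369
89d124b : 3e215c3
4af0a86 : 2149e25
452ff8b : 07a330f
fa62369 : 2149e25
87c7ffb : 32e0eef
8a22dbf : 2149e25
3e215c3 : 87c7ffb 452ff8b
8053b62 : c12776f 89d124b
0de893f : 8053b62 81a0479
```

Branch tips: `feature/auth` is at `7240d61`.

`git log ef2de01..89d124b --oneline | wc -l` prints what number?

9

Reachable from 89d124b: {07a330f, 2149e25, 32e0eef, 3e215c3, 452ff8b, 6d73214, 7240d61, 87c7ffb, 89d124b, 8a22dbf, ef2de01}.
Reachable from ef2de01: {7240d61, ef2de01}.
In 89d124b's history but not ef2de01's: {07a330f, 2149e25, 32e0eef, 3e215c3, 452ff8b, 6d73214, 87c7ffb, 89d124b, 8a22dbf} — 9 commits.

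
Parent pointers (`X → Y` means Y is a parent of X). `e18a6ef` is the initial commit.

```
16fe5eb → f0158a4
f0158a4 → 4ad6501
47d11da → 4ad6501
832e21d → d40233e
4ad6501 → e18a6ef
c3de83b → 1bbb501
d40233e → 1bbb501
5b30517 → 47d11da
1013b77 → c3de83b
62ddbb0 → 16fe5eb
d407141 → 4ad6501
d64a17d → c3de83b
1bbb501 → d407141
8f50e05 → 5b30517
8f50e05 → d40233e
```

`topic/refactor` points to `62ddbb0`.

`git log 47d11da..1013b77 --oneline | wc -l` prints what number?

Reachable from 1013b77: {1013b77, 1bbb501, 4ad6501, c3de83b, d407141, e18a6ef}.
Reachable from 47d11da: {47d11da, 4ad6501, e18a6ef}.
In 1013b77's history but not 47d11da's: {1013b77, 1bbb501, c3de83b, d407141} — 4 commits.

4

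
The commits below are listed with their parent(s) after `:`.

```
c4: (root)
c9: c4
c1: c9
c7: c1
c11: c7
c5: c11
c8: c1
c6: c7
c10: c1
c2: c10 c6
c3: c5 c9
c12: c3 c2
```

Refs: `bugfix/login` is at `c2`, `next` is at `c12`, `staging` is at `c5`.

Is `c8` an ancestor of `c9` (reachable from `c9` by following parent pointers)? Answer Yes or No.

No

Ancestors of c9: {c4, c9}.
c8 is not in that set, so it is not an ancestor of c9.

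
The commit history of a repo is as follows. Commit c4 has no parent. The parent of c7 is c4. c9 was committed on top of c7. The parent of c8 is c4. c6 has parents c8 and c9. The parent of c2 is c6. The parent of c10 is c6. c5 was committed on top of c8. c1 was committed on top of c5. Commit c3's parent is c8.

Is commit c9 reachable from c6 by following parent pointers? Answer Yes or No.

Yes

Ancestors of c6 (commits reachable by following parents): {c4, c6, c7, c8, c9}.
c9 is in that set, so it is an ancestor of c6.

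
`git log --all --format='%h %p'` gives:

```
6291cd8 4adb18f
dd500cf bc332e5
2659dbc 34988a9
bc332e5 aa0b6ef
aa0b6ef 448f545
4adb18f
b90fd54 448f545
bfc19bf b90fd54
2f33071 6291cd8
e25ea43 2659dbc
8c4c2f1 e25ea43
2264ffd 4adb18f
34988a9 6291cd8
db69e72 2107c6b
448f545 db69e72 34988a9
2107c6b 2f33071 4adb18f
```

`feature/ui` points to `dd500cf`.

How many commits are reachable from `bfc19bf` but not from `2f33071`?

Reachable from bfc19bf: {2107c6b, 2f33071, 34988a9, 448f545, 4adb18f, 6291cd8, b90fd54, bfc19bf, db69e72}.
Reachable from 2f33071: {2f33071, 4adb18f, 6291cd8}.
In bfc19bf's history but not 2f33071's: {2107c6b, 34988a9, 448f545, b90fd54, bfc19bf, db69e72} — 6 commits.

6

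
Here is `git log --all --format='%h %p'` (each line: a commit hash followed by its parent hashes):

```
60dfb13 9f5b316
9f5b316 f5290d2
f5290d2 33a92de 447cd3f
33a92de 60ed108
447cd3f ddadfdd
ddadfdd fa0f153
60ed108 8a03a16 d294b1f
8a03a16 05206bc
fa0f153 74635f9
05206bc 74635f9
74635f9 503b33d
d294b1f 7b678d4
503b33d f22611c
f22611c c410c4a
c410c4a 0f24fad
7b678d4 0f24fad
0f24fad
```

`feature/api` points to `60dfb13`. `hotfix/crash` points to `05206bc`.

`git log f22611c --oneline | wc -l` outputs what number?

Walking parent pointers from f22611c: reachable set = {0f24fad, c410c4a, f22611c}.
That is 3 commits.

3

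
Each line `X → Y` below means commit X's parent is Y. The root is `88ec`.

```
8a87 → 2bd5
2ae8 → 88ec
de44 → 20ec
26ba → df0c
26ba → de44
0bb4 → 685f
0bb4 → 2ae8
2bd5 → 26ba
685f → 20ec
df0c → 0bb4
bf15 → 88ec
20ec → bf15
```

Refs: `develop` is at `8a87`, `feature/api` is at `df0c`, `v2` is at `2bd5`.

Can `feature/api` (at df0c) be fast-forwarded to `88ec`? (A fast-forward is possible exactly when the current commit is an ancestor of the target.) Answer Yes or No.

No

A fast-forward from df0c to 88ec is possible iff df0c is an ancestor of 88ec.
Ancestors of 88ec: {88ec}.
df0c is not among them, so fast-forward is not possible.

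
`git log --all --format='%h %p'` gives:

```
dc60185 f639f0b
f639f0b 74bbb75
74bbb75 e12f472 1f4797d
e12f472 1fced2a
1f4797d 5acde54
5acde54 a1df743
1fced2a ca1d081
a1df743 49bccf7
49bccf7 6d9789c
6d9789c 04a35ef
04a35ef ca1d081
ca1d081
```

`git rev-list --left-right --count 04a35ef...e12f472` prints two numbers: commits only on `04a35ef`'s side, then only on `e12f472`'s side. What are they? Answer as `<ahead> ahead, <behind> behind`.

Reachable from 04a35ef: {04a35ef, ca1d081}.
Reachable from e12f472: {1fced2a, ca1d081, e12f472}.
Only in 04a35ef's history (ahead): {04a35ef} — 1.
Only in e12f472's history (behind): {1fced2a, e12f472} — 2.

1 ahead, 2 behind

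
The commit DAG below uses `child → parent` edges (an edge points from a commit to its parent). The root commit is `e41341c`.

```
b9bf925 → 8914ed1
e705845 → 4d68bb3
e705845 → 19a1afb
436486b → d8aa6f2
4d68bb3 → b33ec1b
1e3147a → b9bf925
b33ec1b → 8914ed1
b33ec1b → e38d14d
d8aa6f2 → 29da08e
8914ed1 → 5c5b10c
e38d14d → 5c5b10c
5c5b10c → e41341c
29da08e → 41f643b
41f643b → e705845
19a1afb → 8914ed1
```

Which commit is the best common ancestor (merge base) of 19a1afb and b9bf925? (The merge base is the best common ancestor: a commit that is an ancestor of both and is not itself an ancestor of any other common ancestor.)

Ancestors of 19a1afb: {19a1afb, 5c5b10c, 8914ed1, e41341c}.
Ancestors of b9bf925: {5c5b10c, 8914ed1, b9bf925, e41341c}.
Common ancestors: {5c5b10c, 8914ed1, e41341c}.
Among these, 8914ed1 is not an ancestor of any other common ancestor — it is the merge base.

8914ed1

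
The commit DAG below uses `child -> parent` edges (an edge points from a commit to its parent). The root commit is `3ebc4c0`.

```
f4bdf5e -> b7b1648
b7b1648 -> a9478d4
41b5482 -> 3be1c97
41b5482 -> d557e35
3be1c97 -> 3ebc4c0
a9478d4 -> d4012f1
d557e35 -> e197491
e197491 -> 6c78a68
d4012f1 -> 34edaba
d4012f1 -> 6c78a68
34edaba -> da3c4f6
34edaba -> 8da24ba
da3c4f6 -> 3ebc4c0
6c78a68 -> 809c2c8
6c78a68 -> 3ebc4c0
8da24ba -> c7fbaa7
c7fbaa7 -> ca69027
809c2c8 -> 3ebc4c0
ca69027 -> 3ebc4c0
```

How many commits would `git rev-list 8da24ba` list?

4

Walking parent pointers from 8da24ba: reachable set = {3ebc4c0, 8da24ba, c7fbaa7, ca69027}.
That is 4 commits.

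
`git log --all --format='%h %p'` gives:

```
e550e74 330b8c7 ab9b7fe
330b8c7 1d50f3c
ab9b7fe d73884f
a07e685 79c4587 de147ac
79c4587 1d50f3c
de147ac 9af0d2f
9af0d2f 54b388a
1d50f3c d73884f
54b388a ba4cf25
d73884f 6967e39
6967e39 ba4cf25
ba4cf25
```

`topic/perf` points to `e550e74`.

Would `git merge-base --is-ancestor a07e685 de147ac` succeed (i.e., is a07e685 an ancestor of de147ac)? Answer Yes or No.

No

Ancestors of de147ac: {54b388a, 9af0d2f, ba4cf25, de147ac}.
a07e685 is not in that set, so it is not an ancestor of de147ac.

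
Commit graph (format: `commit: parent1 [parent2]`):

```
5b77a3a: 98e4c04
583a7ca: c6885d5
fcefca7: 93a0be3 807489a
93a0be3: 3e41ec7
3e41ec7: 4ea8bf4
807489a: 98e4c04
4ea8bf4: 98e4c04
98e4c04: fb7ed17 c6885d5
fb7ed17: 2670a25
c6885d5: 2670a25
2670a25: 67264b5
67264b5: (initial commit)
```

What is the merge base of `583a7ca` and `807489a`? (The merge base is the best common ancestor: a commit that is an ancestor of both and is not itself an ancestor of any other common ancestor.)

c6885d5

Ancestors of 583a7ca: {2670a25, 583a7ca, 67264b5, c6885d5}.
Ancestors of 807489a: {2670a25, 67264b5, 807489a, 98e4c04, c6885d5, fb7ed17}.
Common ancestors: {2670a25, 67264b5, c6885d5}.
Among these, c6885d5 is not an ancestor of any other common ancestor — it is the merge base.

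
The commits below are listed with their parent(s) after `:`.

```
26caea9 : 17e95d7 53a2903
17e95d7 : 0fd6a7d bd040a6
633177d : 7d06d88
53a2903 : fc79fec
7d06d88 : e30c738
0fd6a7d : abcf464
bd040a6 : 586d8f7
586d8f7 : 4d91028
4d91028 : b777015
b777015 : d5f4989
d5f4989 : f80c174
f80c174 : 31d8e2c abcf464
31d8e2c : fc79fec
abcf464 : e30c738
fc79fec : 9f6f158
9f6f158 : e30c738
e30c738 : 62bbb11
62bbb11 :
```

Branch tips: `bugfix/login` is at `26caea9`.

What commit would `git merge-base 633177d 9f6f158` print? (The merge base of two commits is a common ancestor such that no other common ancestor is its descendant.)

e30c738

Ancestors of 633177d: {62bbb11, 633177d, 7d06d88, e30c738}.
Ancestors of 9f6f158: {62bbb11, 9f6f158, e30c738}.
Common ancestors: {62bbb11, e30c738}.
Among these, e30c738 is not an ancestor of any other common ancestor — it is the merge base.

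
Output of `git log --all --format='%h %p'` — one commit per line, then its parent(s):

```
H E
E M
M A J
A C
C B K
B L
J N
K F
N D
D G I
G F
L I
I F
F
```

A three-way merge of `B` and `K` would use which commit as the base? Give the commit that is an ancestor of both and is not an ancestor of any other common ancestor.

F

Ancestors of B: {B, F, I, L}.
Ancestors of K: {F, K}.
Common ancestors: {F}.
The only common ancestor is F, so it is the merge base.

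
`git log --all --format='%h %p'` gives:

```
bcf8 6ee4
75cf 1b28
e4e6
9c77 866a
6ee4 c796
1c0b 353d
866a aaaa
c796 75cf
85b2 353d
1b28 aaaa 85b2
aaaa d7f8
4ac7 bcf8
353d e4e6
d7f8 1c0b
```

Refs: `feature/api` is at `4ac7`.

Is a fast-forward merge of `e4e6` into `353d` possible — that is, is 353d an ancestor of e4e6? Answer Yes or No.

A fast-forward from 353d to e4e6 is possible iff 353d is an ancestor of e4e6.
Ancestors of e4e6: {e4e6}.
353d is not among them, so fast-forward is not possible.

No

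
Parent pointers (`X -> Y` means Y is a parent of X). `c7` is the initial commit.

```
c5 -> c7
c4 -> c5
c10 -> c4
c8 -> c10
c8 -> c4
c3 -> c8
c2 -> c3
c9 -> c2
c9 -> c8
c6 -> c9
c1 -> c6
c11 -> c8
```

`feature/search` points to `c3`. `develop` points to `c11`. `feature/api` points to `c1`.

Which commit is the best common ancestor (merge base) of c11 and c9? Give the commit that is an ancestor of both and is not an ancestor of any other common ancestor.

c8

Ancestors of c11: {c10, c11, c4, c5, c7, c8}.
Ancestors of c9: {c10, c2, c3, c4, c5, c7, c8, c9}.
Common ancestors: {c10, c4, c5, c7, c8}.
Among these, c8 is not an ancestor of any other common ancestor — it is the merge base.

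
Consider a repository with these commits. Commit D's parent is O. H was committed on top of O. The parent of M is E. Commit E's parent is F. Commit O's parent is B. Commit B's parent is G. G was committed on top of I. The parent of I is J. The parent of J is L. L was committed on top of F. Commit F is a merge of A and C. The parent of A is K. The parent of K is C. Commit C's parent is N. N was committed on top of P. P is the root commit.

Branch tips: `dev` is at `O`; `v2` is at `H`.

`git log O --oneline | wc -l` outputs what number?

12

Walking parent pointers from O: reachable set = {A, B, C, F, G, I, J, K, L, N, O, P}.
That is 12 commits.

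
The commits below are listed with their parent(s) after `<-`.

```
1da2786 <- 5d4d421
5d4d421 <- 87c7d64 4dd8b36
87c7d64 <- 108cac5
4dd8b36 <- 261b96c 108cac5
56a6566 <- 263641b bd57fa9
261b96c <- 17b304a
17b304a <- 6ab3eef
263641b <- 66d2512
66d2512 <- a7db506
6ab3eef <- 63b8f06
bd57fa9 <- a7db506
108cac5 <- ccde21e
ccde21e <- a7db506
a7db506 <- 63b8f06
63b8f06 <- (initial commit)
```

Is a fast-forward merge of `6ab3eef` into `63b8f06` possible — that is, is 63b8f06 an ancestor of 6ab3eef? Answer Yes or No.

Yes

A fast-forward from 63b8f06 to 6ab3eef is possible iff 63b8f06 is an ancestor of 6ab3eef.
Ancestors of 6ab3eef: {63b8f06, 6ab3eef}.
63b8f06 is among them, so fast-forward is possible.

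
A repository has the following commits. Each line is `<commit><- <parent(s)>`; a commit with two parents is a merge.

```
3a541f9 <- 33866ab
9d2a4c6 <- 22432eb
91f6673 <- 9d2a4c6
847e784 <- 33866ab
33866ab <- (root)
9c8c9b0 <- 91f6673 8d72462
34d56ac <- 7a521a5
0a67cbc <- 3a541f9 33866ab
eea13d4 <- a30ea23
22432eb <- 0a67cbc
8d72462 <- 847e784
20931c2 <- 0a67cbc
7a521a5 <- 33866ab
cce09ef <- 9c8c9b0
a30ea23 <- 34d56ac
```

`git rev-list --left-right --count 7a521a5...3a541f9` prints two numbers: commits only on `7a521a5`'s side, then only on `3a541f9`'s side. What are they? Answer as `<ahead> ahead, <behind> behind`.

Reachable from 7a521a5: {33866ab, 7a521a5}.
Reachable from 3a541f9: {33866ab, 3a541f9}.
Only in 7a521a5's history (ahead): {7a521a5} — 1.
Only in 3a541f9's history (behind): {3a541f9} — 1.

1 ahead, 1 behind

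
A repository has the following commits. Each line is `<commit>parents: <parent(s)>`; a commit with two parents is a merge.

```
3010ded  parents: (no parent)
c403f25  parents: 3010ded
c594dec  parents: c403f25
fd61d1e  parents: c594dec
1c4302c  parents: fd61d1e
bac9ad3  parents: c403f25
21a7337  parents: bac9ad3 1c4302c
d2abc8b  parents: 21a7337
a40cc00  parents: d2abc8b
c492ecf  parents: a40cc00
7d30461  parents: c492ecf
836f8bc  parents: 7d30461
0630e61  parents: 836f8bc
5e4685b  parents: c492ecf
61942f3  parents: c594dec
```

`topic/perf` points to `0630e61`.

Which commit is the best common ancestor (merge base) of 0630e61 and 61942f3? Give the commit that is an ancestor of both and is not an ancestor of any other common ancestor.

Ancestors of 0630e61: {0630e61, 1c4302c, 21a7337, 3010ded, 7d30461, 836f8bc, a40cc00, bac9ad3, c403f25, c492ecf, c594dec, d2abc8b, fd61d1e}.
Ancestors of 61942f3: {3010ded, 61942f3, c403f25, c594dec}.
Common ancestors: {3010ded, c403f25, c594dec}.
Among these, c594dec is not an ancestor of any other common ancestor — it is the merge base.

c594dec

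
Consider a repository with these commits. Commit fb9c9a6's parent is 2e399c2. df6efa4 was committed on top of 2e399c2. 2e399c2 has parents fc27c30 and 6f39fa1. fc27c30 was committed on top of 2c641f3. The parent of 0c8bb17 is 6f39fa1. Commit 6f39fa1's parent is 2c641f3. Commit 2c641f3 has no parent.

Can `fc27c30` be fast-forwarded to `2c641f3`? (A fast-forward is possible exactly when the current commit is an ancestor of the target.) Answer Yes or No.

A fast-forward from fc27c30 to 2c641f3 is possible iff fc27c30 is an ancestor of 2c641f3.
Ancestors of 2c641f3: {2c641f3}.
fc27c30 is not among them, so fast-forward is not possible.

No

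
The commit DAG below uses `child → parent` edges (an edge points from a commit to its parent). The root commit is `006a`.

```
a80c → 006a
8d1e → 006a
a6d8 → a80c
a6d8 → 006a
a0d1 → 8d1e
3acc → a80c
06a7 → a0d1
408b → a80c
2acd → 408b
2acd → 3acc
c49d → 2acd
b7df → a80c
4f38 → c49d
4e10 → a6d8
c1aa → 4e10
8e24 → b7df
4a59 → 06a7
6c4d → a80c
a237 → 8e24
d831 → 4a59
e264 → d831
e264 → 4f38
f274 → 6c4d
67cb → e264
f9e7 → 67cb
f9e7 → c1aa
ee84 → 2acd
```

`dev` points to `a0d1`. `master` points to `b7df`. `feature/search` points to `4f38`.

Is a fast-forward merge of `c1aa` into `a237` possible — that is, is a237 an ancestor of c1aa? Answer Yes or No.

A fast-forward from a237 to c1aa is possible iff a237 is an ancestor of c1aa.
Ancestors of c1aa: {006a, 4e10, a6d8, a80c, c1aa}.
a237 is not among them, so fast-forward is not possible.

No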